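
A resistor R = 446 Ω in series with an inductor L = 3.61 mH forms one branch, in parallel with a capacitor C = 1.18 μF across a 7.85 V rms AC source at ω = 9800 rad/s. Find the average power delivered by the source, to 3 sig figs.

137 mW

X_L = ωL = 35.4 Ω
X_C = 1/(ωC) = 86.5 Ω
Branch 1 (R+jX_L): Z₁ = 446 + j35.4 Ω, |Z₁| = 447 Ω
Branch 2 (−jX_C): Z₂ = −j86.5 Ω
Parallel: Z = Z₁Z₂/(Z₁+Z₂), |Z| = 86.2 Ω, ∠Z = -78.9°
I = V/|Z| = 91.1 mA
P = VI cos φ = 7.85 × 0.0911 × cos(-78.9°) = 137 mW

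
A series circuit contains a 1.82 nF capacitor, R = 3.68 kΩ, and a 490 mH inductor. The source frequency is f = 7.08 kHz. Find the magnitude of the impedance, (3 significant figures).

10100 Ω

ω = 2πf = 44480 rad/s
X_L = ωL = 21800 Ω
X_C = 1/(ωC) = 12400 Ω
Net reactance X = X_L − X_C = 9450 Ω
Z = 3680 + j9450 Ω
|Z| = √(3680² + 9450²) = 10100 Ω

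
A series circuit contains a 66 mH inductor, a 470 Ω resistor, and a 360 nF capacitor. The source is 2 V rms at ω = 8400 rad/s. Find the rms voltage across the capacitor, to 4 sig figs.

X_L = ωL = 554.4 Ω
X_C = 1/(ωC) = 330.7 Ω
Net reactance X = X_L − X_C = 223.7 Ω
Z = 470.0 + j223.7 Ω
|Z| = √(470.0² + 223.7²) = 520.5 Ω
I = V/|Z| = 3.842 mA
V_C = I·|Z_C| = 0.003842 × 330.7 = 1.271 V

1.271 V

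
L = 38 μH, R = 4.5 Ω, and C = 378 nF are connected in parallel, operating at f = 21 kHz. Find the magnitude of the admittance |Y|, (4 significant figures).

ω = 2πf = 131900 rad/s
X_L = ωL = 5.014 Ω
X_C = 1/(ωC) = 20.05 Ω
Parallel: admittances add. Y = 1/R + 1/(jωL) + jωC
Y = (0.2222 − j0.1496) S
|Y| = 0.2679 S → |Z| = 1/|Y| = 3.733 Ω, ∠Z = −∠Y = 33.94°

267.9 mS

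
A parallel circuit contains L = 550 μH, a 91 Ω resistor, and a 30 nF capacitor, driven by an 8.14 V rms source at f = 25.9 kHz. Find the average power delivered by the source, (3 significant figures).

728 mW

ω = 2πf = 162700 rad/s
X_L = ωL = 89.5 Ω
X_C = 1/(ωC) = 205 Ω
Parallel: admittances add. Y = 1/R + 1/(jωL) + jωC
Y = (0.0110 − j0.00629) S
|Y| = 0.0127 S → |Z| = 1/|Y| = 79.0 Ω, ∠Z = −∠Y = 29.8°
I = V/|Z| = 103 mA
P = VI cos φ = 8.14 × 0.103 × cos(29.8°) = 728 mW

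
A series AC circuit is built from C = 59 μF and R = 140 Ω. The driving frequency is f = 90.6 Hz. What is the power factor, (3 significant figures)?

ω = 2πf = 569.3 rad/s
X_C = 1/(ωC) = 29.8 Ω
Z = 140 − j29.8 Ω
|Z| = √(140² + 29.8²) = 143 Ω
∠Z = arctan(-29.8/140) = -12.0°
cos φ = cos(-12.0°) = 0.978

0.978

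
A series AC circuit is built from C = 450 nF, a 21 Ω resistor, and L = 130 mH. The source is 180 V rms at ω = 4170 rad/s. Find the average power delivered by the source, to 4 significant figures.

X_L = ωL = 542.1 Ω
X_C = 1/(ωC) = 532.9 Ω
Net reactance X = X_L − X_C = 9.193 Ω
Z = 21.00 + j9.193 Ω
|Z| = √(21.00² + 9.193²) = 22.92 Ω
∠Z = arctan(9.193/21.00) = 23.64°
I = V/|Z| = 7.852 A
P = VI cos φ = 180 × 7.852 × cos(23.64°) = 1.295 kW

1.295 kW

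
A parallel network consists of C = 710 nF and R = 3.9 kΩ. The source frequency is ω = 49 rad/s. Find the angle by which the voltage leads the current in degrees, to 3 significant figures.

X_C = 1/(ωC) = 28700 Ω
Parallel: admittances add. Y = 1/R + jωC
Y = (0.000256 + j3.48e-05) S
|Y| = 0.000259 S → |Z| = 1/|Y| = 3860 Ω, ∠Z = −∠Y = -7.73°

-7.73°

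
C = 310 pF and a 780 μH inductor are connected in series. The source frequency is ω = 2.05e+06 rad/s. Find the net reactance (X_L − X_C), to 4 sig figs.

25.44 Ω

X_L = ωL = 1599 Ω
X_C = 1/(ωC) = 1574 Ω
X = 1599 − 1574 = 25.44 Ω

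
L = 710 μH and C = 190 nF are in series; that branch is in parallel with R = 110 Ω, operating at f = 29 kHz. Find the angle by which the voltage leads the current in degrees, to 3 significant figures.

ω = 2πf = 182200 rad/s
X_L = ωL = 129 Ω
X_C = 1/(ωC) = 28.9 Ω
Branch 1: Z₁ = R = 110 Ω
Branch 2 (series LC): Z₂ = j(X_L − X_C) = j100 Ω
Parallel: Z = Z₁Z₂/(Z₁+Z₂), |Z| = 74.2 Ω, ∠Z = 47.6°

47.6°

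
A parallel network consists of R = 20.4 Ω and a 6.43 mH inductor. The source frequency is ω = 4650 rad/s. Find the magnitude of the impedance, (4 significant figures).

16.85 Ω

X_L = ωL = 29.90 Ω
Parallel: admittances add. Y = 1/R + 1/(jωL)
Y = (0.04902 − j0.03345) S
|Y| = 0.05934 S → |Z| = 1/|Y| = 16.85 Ω, ∠Z = −∠Y = 34.31°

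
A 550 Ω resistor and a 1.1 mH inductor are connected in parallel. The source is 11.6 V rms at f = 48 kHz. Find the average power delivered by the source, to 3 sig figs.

ω = 2πf = 301600 rad/s
X_L = ωL = 332 Ω
Parallel: admittances add. Y = 1/R + 1/(jωL)
Y = (0.00182 − j0.00301) S
|Y| = 0.00352 S → |Z| = 1/|Y| = 284 Ω, ∠Z = −∠Y = 58.9°
I = V/|Z| = 40.8 mA
P = VI cos φ = 11.6 × 0.0408 × cos(58.9°) = 245 mW

245 mW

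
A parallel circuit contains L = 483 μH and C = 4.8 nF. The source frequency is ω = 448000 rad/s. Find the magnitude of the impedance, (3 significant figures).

405 Ω

X_L = ωL = 216 Ω
X_C = 1/(ωC) = 465 Ω
Parallel: admittances add. Y = 1/(jωL) + jωC
Y = (0 − j0.00247) S
|Y| = 0.00247 S → |Z| = 1/|Y| = 405 Ω, ∠Z = −∠Y = 90.0°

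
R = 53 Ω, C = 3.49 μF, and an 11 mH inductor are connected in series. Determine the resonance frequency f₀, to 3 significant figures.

ω₀ = 1/√(LC) = 1/√(0.011 × 3.49e-06) = 5104 rad/s
f₀ = ω₀/(2π) = 812 Hz

812 Hz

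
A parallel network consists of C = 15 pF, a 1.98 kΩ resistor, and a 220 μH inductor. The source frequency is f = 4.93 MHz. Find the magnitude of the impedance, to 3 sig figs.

ω = 2πf = 3.098e+07 rad/s
X_L = ωL = 6810 Ω
X_C = 1/(ωC) = 2150 Ω
Parallel: admittances add. Y = 1/R + 1/(jωL) + jωC
Y = (0.000505 + j0.000318) S
|Y| = 0.000597 S → |Z| = 1/|Y| = 1680 Ω, ∠Z = −∠Y = -32.2°

1680 Ω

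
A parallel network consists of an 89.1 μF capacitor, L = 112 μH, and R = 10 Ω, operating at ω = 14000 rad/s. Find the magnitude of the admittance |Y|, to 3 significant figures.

X_L = ωL = 1.57 Ω
X_C = 1/(ωC) = 0.802 Ω
Parallel: admittances add. Y = 1/R + 1/(jωL) + jωC
Y = (0.100 + j0.610) S
|Y| = 0.618 S → |Z| = 1/|Y| = 1.62 Ω, ∠Z = −∠Y = -80.7°

618 mS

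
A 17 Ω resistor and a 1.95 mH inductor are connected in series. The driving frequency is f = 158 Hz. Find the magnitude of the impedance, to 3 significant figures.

17.1 Ω

ω = 2πf = 992.7 rad/s
X_L = ωL = 1.94 Ω
Z = 17.0 + j1.94 Ω
|Z| = √(17.0² + 1.94²) = 17.1 Ω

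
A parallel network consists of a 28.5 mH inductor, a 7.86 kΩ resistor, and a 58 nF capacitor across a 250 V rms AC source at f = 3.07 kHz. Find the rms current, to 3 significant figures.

178 mA

ω = 2πf = 19290 rad/s
X_L = ωL = 550 Ω
X_C = 1/(ωC) = 894 Ω
Parallel: admittances add. Y = 1/R + 1/(jωL) + jωC
Y = (0.000127 − j0.000700) S
|Y| = 0.000712 S → |Z| = 1/|Y| = 1410 Ω, ∠Z = −∠Y = 79.7°
I = V/|Z| = 250/1410 = 178 mA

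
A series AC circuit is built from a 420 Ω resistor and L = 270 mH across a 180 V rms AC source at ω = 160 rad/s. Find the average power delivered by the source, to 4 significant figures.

76.34 W

X_L = ωL = 43.20 Ω
Z = 420.0 + j43.20 Ω
|Z| = √(420.0² + 43.20²) = 422.2 Ω
∠Z = arctan(43.20/420.0) = 5.873°
I = V/|Z| = 426.3 mA
P = VI cos φ = 180 × 0.4263 × cos(5.873°) = 76.34 W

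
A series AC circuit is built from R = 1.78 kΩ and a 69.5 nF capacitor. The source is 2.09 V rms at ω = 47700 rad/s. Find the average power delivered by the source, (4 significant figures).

X_C = 1/(ωC) = 301.6 Ω
Z = 1780 − j301.6 Ω
|Z| = √(1780² + 301.6²) = 1805 Ω
∠Z = arctan(-301.6/1780) = -9.618°
I = V/|Z| = 1.158 mA
P = VI cos φ = 2.09 × 0.001158 × cos(-9.618°) = 2.385 mW

2.385 mW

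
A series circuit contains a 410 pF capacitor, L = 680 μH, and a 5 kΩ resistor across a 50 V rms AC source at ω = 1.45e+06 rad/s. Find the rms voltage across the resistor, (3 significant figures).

49.5 V

X_L = ωL = 986 Ω
X_C = 1/(ωC) = 1680 Ω
Net reactance X = X_L − X_C = -696 Ω
Z = 5000 − j696 Ω
|Z| = √(5000² + 696²) = 5050 Ω
I = V/|Z| = 9.90 mA
V_R = I·|Z_R| = 0.00990 × 5000 = 49.5 V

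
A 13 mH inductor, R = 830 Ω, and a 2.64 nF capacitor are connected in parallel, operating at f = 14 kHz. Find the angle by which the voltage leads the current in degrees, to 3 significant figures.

28.1°

ω = 2πf = 87960 rad/s
X_L = ωL = 1140 Ω
X_C = 1/(ωC) = 4310 Ω
Parallel: admittances add. Y = 1/R + 1/(jωL) + jωC
Y = (0.00120 − j0.000642) S
|Y| = 0.00137 S → |Z| = 1/|Y| = 732 Ω, ∠Z = −∠Y = 28.1°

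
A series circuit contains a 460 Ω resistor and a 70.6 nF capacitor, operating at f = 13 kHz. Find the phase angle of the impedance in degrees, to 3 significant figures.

ω = 2πf = 81680 rad/s
X_C = 1/(ωC) = 173 Ω
Z = 460 − j173 Ω
|Z| = √(460² + 173²) = 492 Ω
∠Z = arctan(-173/460) = -20.7°

-20.7°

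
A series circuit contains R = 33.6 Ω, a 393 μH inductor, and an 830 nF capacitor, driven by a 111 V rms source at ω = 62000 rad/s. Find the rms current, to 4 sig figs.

3.269 A

X_L = ωL = 24.37 Ω
X_C = 1/(ωC) = 19.43 Ω
Net reactance X = X_L − X_C = 4.933 Ω
Z = 33.60 + j4.933 Ω
|Z| = √(33.60² + 4.933²) = 33.96 Ω
I = V/|Z| = 111/33.96 = 3.269 A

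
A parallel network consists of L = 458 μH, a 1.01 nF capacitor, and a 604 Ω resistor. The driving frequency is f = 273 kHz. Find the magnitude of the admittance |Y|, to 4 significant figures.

ω = 2πf = 1.715e+06 rad/s
X_L = ωL = 785.6 Ω
X_C = 1/(ωC) = 577.2 Ω
Parallel: admittances add. Y = 1/R + 1/(jωL) + jωC
Y = (0.001656 + j0.0004596) S
|Y| = 0.001718 S → |Z| = 1/|Y| = 582.0 Ω, ∠Z = −∠Y = -15.51°

1.718 mS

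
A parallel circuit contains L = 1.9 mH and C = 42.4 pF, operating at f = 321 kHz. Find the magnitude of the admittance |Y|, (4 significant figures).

ω = 2πf = 2.017e+06 rad/s
X_L = ωL = 3832 Ω
X_C = 1/(ωC) = 11690 Ω
Parallel: admittances add. Y = 1/(jωL) + jωC
Y = (0 − j0.0001754) S
|Y| = 0.0001754 S → |Z| = 1/|Y| = 5700 Ω, ∠Z = −∠Y = 90.00°

175.4 μS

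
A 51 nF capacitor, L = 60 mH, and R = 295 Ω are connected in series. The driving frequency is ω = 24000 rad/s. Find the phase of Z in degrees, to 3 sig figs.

64.7°

X_L = ωL = 1440 Ω
X_C = 1/(ωC) = 817 Ω
Net reactance X = X_L − X_C = 623 Ω
Z = 295 + j623 Ω
|Z| = √(295² + 623²) = 689 Ω
∠Z = arctan(623/295) = 64.7°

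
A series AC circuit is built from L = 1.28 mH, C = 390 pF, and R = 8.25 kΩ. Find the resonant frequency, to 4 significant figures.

ω₀ = 1/√(LC) = 1/√(0.00128 × 3.9e-10) = 1.415e+06 rad/s
f₀ = ω₀/(2π) = 225.3 kHz

225.3 kHz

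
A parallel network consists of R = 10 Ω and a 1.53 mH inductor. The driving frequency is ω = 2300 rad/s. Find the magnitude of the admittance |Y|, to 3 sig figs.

X_L = ωL = 3.52 Ω
Parallel: admittances add. Y = 1/R + 1/(jωL)
Y = (0.100 − j0.284) S
|Y| = 0.301 S → |Z| = 1/|Y| = 3.32 Ω, ∠Z = −∠Y = 70.6°

301 mS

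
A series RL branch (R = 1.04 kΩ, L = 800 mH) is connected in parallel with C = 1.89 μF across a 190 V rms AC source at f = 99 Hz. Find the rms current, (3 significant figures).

213 mA

ω = 2πf = 622.0 rad/s
X_L = ωL = 498 Ω
X_C = 1/(ωC) = 851 Ω
Branch 1 (R+jX_L): Z₁ = 1040 + j498 Ω, |Z₁| = 1150 Ω
Branch 2 (−jX_C): Z₂ = −j851 Ω
Parallel: Z = Z₁Z₂/(Z₁+Z₂), |Z| = 893 Ω, ∠Z = -45.7°
I = V/|Z| = 190/893 = 213 mA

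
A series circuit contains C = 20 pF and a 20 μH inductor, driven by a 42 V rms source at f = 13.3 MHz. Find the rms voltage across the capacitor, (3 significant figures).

23.4 V

ω = 2πf = 8.357e+07 rad/s
X_L = ωL = 1670 Ω
X_C = 1/(ωC) = 598 Ω
Net reactance X = X_L − X_C = 1070 Ω
Z = j1070 Ω
|Z| = √(0² + 1070²) = 1070 Ω
I = V/|Z| = 39.1 mA
V_C = I·|Z_C| = 0.0391 × 598 = 23.4 V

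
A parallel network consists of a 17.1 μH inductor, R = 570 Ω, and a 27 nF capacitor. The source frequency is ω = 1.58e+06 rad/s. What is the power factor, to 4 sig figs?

0.2967

X_L = ωL = 27.02 Ω
X_C = 1/(ωC) = 23.44 Ω
Parallel: admittances add. Y = 1/R + 1/(jωL) + jωC
Y = (0.001754 + j0.005648) S
|Y| = 0.005914 S → |Z| = 1/|Y| = 169.1 Ω, ∠Z = −∠Y = -72.74°
cos φ = cos(-72.74°) = 0.2967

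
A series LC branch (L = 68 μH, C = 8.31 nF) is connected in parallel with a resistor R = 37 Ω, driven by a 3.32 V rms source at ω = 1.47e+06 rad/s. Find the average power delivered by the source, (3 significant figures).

298 mW

X_L = ωL = 100 Ω
X_C = 1/(ωC) = 81.9 Ω
Branch 1: Z₁ = R = 37.0 Ω
Branch 2 (series LC): Z₂ = j(X_L − X_C) = j18.1 Ω
Parallel: Z = Z₁Z₂/(Z₁+Z₂), |Z| = 16.3 Ω, ∠Z = 63.9°
I = V/|Z| = 204 mA
P = VI cos φ = 3.32 × 0.204 × cos(63.9°) = 298 mW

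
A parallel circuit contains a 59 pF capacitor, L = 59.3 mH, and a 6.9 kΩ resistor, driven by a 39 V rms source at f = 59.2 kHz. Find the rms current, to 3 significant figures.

ω = 2πf = 372000 rad/s
X_L = ωL = 22100 Ω
X_C = 1/(ωC) = 45600 Ω
Parallel: admittances add. Y = 1/R + 1/(jωL) + jωC
Y = (0.000145 − j2.34e-05) S
|Y| = 0.000147 S → |Z| = 1/|Y| = 6810 Ω, ∠Z = −∠Y = 9.17°
I = V/|Z| = 39/6810 = 5.73 mA

5.73 mA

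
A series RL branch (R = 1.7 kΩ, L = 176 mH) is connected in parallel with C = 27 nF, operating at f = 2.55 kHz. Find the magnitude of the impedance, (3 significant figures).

4290 Ω

ω = 2πf = 16020 rad/s
X_L = ωL = 2820 Ω
X_C = 1/(ωC) = 2310 Ω
Branch 1 (R+jX_L): Z₁ = 1700 + j2820 Ω, |Z₁| = 3290 Ω
Branch 2 (−jX_C): Z₂ = −j2310 Ω
Parallel: Z = Z₁Z₂/(Z₁+Z₂), |Z| = 4290 Ω, ∠Z = -47.7°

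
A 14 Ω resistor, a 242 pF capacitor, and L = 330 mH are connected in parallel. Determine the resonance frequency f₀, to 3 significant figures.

ω₀ = 1/√(LC) = 1/√(0.33 × 2.42e-10) = 111900 rad/s
f₀ = ω₀/(2π) = 17.8 kHz

17.8 kHz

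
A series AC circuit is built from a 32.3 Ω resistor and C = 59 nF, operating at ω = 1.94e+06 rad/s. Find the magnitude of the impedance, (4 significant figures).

X_C = 1/(ωC) = 8.737 Ω
Z = 32.30 − j8.737 Ω
|Z| = √(32.30² + 8.737²) = 33.46 Ω

33.46 Ω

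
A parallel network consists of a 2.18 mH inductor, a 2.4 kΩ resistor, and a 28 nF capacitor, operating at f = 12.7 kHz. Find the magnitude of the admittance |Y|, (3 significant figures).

ω = 2πf = 79800 rad/s
X_L = ωL = 174 Ω
X_C = 1/(ωC) = 448 Ω
Parallel: admittances add. Y = 1/R + 1/(jωL) + jωC
Y = (0.000417 − j0.00351) S
|Y| = 0.00354 S → |Z| = 1/|Y| = 283 Ω, ∠Z = −∠Y = 83.2°

3.54 mS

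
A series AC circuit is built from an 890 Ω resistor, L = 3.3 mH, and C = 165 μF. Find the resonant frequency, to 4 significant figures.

ω₀ = 1/√(LC) = 1/√(0.0033 × 0.000165) = 1355 rad/s
f₀ = ω₀/(2π) = 215.7 Hz

215.7 Hz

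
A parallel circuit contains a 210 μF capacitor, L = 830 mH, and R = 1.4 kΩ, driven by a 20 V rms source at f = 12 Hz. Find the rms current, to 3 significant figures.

14.6 mA

ω = 2πf = 75.40 rad/s
X_L = ωL = 62.6 Ω
X_C = 1/(ωC) = 63.2 Ω
Parallel: admittances add. Y = 1/R + 1/(jωL) + jωC
Y = (0.000714 − j0.000146) S
|Y| = 0.000729 S → |Z| = 1/|Y| = 1370 Ω, ∠Z = −∠Y = 11.5°
I = V/|Z| = 20/1370 = 14.6 mA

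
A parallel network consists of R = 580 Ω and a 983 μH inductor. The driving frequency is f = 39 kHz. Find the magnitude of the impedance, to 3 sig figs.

222 Ω

ω = 2πf = 245000 rad/s
X_L = ωL = 241 Ω
Parallel: admittances add. Y = 1/R + 1/(jωL)
Y = (0.00172 − j0.00415) S
|Y| = 0.00450 S → |Z| = 1/|Y| = 222 Ω, ∠Z = −∠Y = 67.4°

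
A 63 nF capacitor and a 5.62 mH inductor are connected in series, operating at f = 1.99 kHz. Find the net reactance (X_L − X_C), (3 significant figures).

ω = 2πf = 12500 rad/s
X_L = ωL = 70.3 Ω
X_C = 1/(ωC) = 1270 Ω
X = 70.3 − 1270 = -1200 Ω

-1200 Ω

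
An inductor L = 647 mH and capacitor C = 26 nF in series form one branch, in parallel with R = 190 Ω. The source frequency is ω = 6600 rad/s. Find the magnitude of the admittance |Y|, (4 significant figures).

X_L = ωL = 4270 Ω
X_C = 1/(ωC) = 5828 Ω
Branch 1: Z₁ = R = 190.0 Ω
Branch 2 (series LC): Z₂ = j(X_L − X_C) = −j1557 Ω
Parallel: Z = Z₁Z₂/(Z₁+Z₂), |Z| = 188.6 Ω, ∠Z = -6.956°
|Y| = 1/|Z| = 5.302 mS

5.302 mS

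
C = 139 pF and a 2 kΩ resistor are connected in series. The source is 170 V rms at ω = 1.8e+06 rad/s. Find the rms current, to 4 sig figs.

38.04 mA

X_C = 1/(ωC) = 3997 Ω
Z = 2000 − j3997 Ω
|Z| = √(2000² + 3997²) = 4469 Ω
I = V/|Z| = 170/4469 = 38.04 mA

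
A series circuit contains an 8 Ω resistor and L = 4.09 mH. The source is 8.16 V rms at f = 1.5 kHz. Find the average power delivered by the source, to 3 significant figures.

ω = 2πf = 9425 rad/s
X_L = ωL = 38.5 Ω
Z = 8.00 + j38.5 Ω
|Z| = √(8.00² + 38.5²) = 39.4 Ω
∠Z = arctan(38.5/8.00) = 78.3°
I = V/|Z| = 207 mA
P = VI cos φ = 8.16 × 0.207 × cos(78.3°) = 344 mW

344 mW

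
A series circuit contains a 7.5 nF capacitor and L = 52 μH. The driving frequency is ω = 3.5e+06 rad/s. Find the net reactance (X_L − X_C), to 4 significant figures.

143.9 Ω

X_L = ωL = 182.0 Ω
X_C = 1/(ωC) = 38.10 Ω
X = 182.0 − 38.10 = 143.9 Ω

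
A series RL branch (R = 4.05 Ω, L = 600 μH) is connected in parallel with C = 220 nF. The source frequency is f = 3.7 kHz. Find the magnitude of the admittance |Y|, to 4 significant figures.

63.95 mS

ω = 2πf = 23250 rad/s
X_L = ωL = 13.95 Ω
X_C = 1/(ωC) = 195.5 Ω
Branch 1 (R+jX_L): Z₁ = 4.050 + j13.95 Ω, |Z₁| = 14.52 Ω
Branch 2 (−jX_C): Z₂ = −j195.5 Ω
Parallel: Z = Z₁Z₂/(Z₁+Z₂), |Z| = 15.64 Ω, ∠Z = 72.53°
|Y| = 1/|Z| = 63.95 mS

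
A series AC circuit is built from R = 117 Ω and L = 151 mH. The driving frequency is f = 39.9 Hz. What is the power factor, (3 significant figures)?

ω = 2πf = 250.7 rad/s
X_L = ωL = 37.9 Ω
Z = 117 + j37.9 Ω
|Z| = √(117² + 37.9²) = 123 Ω
∠Z = arctan(37.9/117) = 17.9°
cos φ = cos(17.9°) = 0.951

0.951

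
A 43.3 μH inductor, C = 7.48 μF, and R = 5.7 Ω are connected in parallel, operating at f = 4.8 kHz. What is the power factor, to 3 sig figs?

ω = 2πf = 30160 rad/s
X_L = ωL = 1.31 Ω
X_C = 1/(ωC) = 4.43 Ω
Parallel: admittances add. Y = 1/R + 1/(jωL) + jωC
Y = (0.175 − j0.540) S
|Y| = 0.568 S → |Z| = 1/|Y| = 1.76 Ω, ∠Z = −∠Y = 72.0°
cos φ = cos(72.0°) = 0.309

0.309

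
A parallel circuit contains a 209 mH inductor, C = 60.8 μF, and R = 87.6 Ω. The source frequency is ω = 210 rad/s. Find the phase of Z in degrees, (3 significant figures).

41.3°

X_L = ωL = 43.9 Ω
X_C = 1/(ωC) = 78.3 Ω
Parallel: admittances add. Y = 1/R + 1/(jωL) + jωC
Y = (0.0114 − j0.0100) S
|Y| = 0.0152 S → |Z| = 1/|Y| = 65.8 Ω, ∠Z = −∠Y = 41.3°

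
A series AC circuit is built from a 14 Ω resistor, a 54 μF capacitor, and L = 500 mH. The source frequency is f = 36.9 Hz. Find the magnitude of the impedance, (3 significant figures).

ω = 2πf = 231.8 rad/s
X_L = ωL = 116 Ω
X_C = 1/(ωC) = 79.9 Ω
Net reactance X = X_L − X_C = 36.1 Ω
Z = 14.0 + j36.1 Ω
|Z| = √(14.0² + 36.1²) = 38.7 Ω

38.7 Ω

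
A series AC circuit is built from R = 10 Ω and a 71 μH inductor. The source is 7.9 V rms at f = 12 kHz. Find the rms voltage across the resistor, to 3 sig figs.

ω = 2πf = 75400 rad/s
X_L = ωL = 5.35 Ω
Z = 10.0 + j5.35 Ω
|Z| = √(10.0² + 5.35²) = 11.3 Ω
I = V/|Z| = 696 mA
V_R = I·|Z_R| = 0.696 × 10.0 = 6.96 V

6.96 V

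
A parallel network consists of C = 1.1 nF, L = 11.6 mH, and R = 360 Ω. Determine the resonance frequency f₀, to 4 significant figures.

ω₀ = 1/√(LC) = 1/√(0.0116 × 1.1e-09) = 279900 rad/s
f₀ = ω₀/(2π) = 44.55 kHz

44.55 kHz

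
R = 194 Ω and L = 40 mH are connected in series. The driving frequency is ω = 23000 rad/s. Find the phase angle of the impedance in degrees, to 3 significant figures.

78.1°

X_L = ωL = 920 Ω
Z = 194 + j920 Ω
|Z| = √(194² + 920²) = 940 Ω
∠Z = arctan(920/194) = 78.1°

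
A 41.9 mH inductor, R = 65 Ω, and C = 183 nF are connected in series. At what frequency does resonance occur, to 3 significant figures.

ω₀ = 1/√(LC) = 1/√(0.0419 × 1.83e-07) = 11420 rad/s
f₀ = ω₀/(2π) = 1.82 kHz

1.82 kHz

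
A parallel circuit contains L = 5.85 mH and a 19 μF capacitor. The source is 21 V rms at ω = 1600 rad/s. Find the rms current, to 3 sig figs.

1.61 A

X_L = ωL = 9.36 Ω
X_C = 1/(ωC) = 32.9 Ω
Parallel: admittances add. Y = 1/(jωL) + jωC
Y = (0 − j0.0764) S
|Y| = 0.0764 S → |Z| = 1/|Y| = 13.1 Ω, ∠Z = −∠Y = 90.0°
I = V/|Z| = 21/13.1 = 1.61 A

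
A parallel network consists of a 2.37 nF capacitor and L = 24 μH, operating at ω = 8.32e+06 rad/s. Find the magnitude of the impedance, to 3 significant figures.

X_L = ωL = 200 Ω
X_C = 1/(ωC) = 50.7 Ω
Parallel: admittances add. Y = 1/(jωL) + jωC
Y = (0 + j0.0147) S
|Y| = 0.0147 S → |Z| = 1/|Y| = 68.0 Ω, ∠Z = −∠Y = -90.0°

68.0 Ω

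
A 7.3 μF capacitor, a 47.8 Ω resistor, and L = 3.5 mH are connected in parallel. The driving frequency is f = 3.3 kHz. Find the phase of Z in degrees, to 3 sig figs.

-81.4°

ω = 2πf = 20730 rad/s
X_L = ωL = 72.6 Ω
X_C = 1/(ωC) = 6.61 Ω
Parallel: admittances add. Y = 1/R + 1/(jωL) + jωC
Y = (0.0209 + j0.138) S
|Y| = 0.139 S → |Z| = 1/|Y| = 7.19 Ω, ∠Z = −∠Y = -81.4°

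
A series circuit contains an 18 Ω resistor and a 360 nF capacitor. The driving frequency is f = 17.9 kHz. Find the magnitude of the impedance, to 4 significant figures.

ω = 2πf = 112500 rad/s
X_C = 1/(ωC) = 24.70 Ω
Z = 18.00 − j24.70 Ω
|Z| = √(18.00² + 24.70²) = 30.56 Ω

30.56 Ω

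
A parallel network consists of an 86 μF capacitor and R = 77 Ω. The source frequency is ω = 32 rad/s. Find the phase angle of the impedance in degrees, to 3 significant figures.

X_C = 1/(ωC) = 363 Ω
Parallel: admittances add. Y = 1/R + jωC
Y = (0.0130 + j0.00275) S
|Y| = 0.0133 S → |Z| = 1/|Y| = 75.3 Ω, ∠Z = −∠Y = -12.0°

-12.0°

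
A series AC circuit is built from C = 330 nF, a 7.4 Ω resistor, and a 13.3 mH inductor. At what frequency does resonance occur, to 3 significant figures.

ω₀ = 1/√(LC) = 1/√(0.0133 × 3.3e-07) = 15090 rad/s
f₀ = ω₀/(2π) = 2.40 kHz

2.40 kHz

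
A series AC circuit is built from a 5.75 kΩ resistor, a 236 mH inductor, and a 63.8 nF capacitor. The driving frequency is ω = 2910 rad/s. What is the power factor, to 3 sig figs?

0.774

X_L = ωL = 687 Ω
X_C = 1/(ωC) = 5390 Ω
Net reactance X = X_L − X_C = -4700 Ω
Z = 5750 − j4700 Ω
|Z| = √(5750² + 4700²) = 7430 Ω
∠Z = arctan(-4700/5750) = -39.3°
cos φ = cos(-39.3°) = 0.774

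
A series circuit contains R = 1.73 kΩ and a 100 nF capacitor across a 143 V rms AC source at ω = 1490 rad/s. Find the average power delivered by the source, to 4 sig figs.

736.5 mW

X_C = 1/(ωC) = 6711 Ω
Z = 1730 − j6711 Ω
|Z| = √(1730² + 6711²) = 6931 Ω
∠Z = arctan(-6711/1730) = -75.55°
I = V/|Z| = 20.63 mA
P = VI cos φ = 143 × 0.02063 × cos(-75.55°) = 736.5 mW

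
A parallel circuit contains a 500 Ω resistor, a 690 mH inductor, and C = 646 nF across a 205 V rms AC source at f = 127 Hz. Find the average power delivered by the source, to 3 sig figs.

ω = 2πf = 798.0 rad/s
X_L = ωL = 551 Ω
X_C = 1/(ωC) = 1940 Ω
Parallel: admittances add. Y = 1/R + 1/(jωL) + jωC
Y = (0.00200 − j0.00130) S
|Y| = 0.00239 S → |Z| = 1/|Y| = 419 Ω, ∠Z = −∠Y = 33.0°
I = V/|Z| = 489 mA
P = VI cos φ = 205 × 0.489 × cos(33.0°) = 84.1 W

84.1 W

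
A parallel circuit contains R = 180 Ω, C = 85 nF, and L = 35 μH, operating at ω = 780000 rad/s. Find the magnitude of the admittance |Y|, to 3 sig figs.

X_L = ωL = 27.3 Ω
X_C = 1/(ωC) = 15.1 Ω
Parallel: admittances add. Y = 1/R + 1/(jωL) + jωC
Y = (0.00556 + j0.0297) S
|Y| = 0.0302 S → |Z| = 1/|Y| = 33.1 Ω, ∠Z = −∠Y = -79.4°

30.2 mS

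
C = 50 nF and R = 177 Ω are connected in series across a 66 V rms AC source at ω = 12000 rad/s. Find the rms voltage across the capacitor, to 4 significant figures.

65.63 V

X_C = 1/(ωC) = 1667 Ω
Z = 177.0 − j1667 Ω
|Z| = √(177.0² + 1667²) = 1676 Ω
I = V/|Z| = 39.38 mA
V_C = I·|Z_C| = 0.03938 × 1667 = 65.63 V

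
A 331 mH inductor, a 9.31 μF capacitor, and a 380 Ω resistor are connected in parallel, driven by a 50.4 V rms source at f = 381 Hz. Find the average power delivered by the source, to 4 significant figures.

ω = 2πf = 2394 rad/s
X_L = ωL = 792.4 Ω
X_C = 1/(ωC) = 44.87 Ω
Parallel: admittances add. Y = 1/R + 1/(jωL) + jωC
Y = (0.002632 + j0.02103) S
|Y| = 0.02119 S → |Z| = 1/|Y| = 47.19 Ω, ∠Z = −∠Y = -82.87°
I = V/|Z| = 1.068 A
P = VI cos φ = 50.4 × 1.068 × cos(-82.87°) = 6.685 W

6.685 W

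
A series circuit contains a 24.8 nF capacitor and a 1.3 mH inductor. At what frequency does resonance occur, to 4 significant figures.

28.03 kHz

ω₀ = 1/√(LC) = 1/√(0.0013 × 2.48e-08) = 176100 rad/s
f₀ = ω₀/(2π) = 28.03 kHz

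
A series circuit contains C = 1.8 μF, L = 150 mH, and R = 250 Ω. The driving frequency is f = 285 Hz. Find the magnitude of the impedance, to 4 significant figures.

ω = 2πf = 1791 rad/s
X_L = ωL = 268.6 Ω
X_C = 1/(ωC) = 310.2 Ω
Net reactance X = X_L − X_C = -41.64 Ω
Z = 250.0 − j41.64 Ω
|Z| = √(250.0² + 41.64²) = 253.4 Ω

253.4 Ω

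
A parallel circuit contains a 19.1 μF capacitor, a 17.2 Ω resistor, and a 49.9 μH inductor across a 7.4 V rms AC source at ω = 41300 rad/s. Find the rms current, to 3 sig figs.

X_L = ωL = 2.06 Ω
X_C = 1/(ωC) = 1.27 Ω
Parallel: admittances add. Y = 1/R + 1/(jωL) + jωC
Y = (0.0581 + j0.304) S
|Y| = 0.309 S → |Z| = 1/|Y| = 3.24 Ω, ∠Z = −∠Y = -79.2°
I = V/|Z| = 7.4/3.24 = 2.29 A

2.29 A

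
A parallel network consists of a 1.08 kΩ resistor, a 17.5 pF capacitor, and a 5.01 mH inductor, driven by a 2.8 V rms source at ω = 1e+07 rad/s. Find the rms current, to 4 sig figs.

X_L = ωL = 50100 Ω
X_C = 1/(ωC) = 5714 Ω
Parallel: admittances add. Y = 1/R + 1/(jωL) + jωC
Y = (0.0009259 + j0.0001550) S
|Y| = 0.0009388 S → |Z| = 1/|Y| = 1065 Ω, ∠Z = −∠Y = -9.506°
I = V/|Z| = 2.8/1065 = 2.629 mA

2.629 mA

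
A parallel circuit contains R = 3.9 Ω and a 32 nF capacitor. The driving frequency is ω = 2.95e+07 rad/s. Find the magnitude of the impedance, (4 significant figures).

X_C = 1/(ωC) = 1.059 Ω
Parallel: admittances add. Y = 1/R + jωC
Y = (0.2564 + j0.9440) S
|Y| = 0.9782 S → |Z| = 1/|Y| = 1.022 Ω, ∠Z = −∠Y = -74.80°

1.022 Ω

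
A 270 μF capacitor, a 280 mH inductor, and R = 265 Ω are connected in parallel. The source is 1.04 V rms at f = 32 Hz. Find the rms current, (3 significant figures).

38.2 mA

ω = 2πf = 201.1 rad/s
X_L = ωL = 56.3 Ω
X_C = 1/(ωC) = 18.4 Ω
Parallel: admittances add. Y = 1/R + 1/(jωL) + jωC
Y = (0.00377 + j0.0365) S
|Y| = 0.0367 S → |Z| = 1/|Y| = 27.2 Ω, ∠Z = −∠Y = -84.1°
I = V/|Z| = 1.04/27.2 = 38.2 mA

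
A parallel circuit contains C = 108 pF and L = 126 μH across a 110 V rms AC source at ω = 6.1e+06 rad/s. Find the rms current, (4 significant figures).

X_L = ωL = 768.6 Ω
X_C = 1/(ωC) = 1518 Ω
Parallel: admittances add. Y = 1/(jωL) + jωC
Y = (0 − j0.0006423) S
|Y| = 0.0006423 S → |Z| = 1/|Y| = 1557 Ω, ∠Z = −∠Y = 90.00°
I = V/|Z| = 110/1557 = 70.65 mA

70.65 mA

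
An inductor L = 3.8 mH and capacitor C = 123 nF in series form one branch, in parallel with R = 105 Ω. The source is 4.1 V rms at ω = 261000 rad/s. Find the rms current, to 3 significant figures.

39.3 mA

X_L = ωL = 992 Ω
X_C = 1/(ωC) = 31.1 Ω
Branch 1: Z₁ = R = 105 Ω
Branch 2 (series LC): Z₂ = j(X_L − X_C) = j961 Ω
Parallel: Z = Z₁Z₂/(Z₁+Z₂), |Z| = 104 Ω, ∠Z = 6.24°
I = V/|Z| = 4.1/104 = 39.3 mA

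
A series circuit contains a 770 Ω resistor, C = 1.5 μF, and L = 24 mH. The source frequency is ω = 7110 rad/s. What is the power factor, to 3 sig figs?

X_L = ωL = 171 Ω
X_C = 1/(ωC) = 93.8 Ω
Net reactance X = X_L − X_C = 76.9 Ω
Z = 770 + j76.9 Ω
|Z| = √(770² + 76.9²) = 774 Ω
∠Z = arctan(76.9/770) = 5.70°
cos φ = cos(5.70°) = 0.995

0.995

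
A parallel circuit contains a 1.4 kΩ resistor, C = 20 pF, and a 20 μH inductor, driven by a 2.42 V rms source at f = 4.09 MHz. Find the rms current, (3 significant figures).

ω = 2πf = 2.57e+07 rad/s
X_L = ωL = 514 Ω
X_C = 1/(ωC) = 1950 Ω
Parallel: admittances add. Y = 1/R + 1/(jωL) + jωC
Y = (0.000714 − j0.00143) S
|Y| = 0.00160 S → |Z| = 1/|Y| = 625 Ω, ∠Z = −∠Y = 63.5°
I = V/|Z| = 2.42/625 = 3.87 mA

3.87 mA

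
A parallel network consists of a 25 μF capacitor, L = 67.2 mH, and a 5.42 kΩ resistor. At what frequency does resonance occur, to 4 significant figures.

ω₀ = 1/√(LC) = 1/√(0.0672 × 2.5e-05) = 771.5 rad/s
f₀ = ω₀/(2π) = 122.8 Hz

122.8 Hz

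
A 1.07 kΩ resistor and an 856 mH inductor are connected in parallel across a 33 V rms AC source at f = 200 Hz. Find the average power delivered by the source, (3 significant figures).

ω = 2πf = 1257 rad/s
X_L = ωL = 1080 Ω
Parallel: admittances add. Y = 1/R + 1/(jωL)
Y = (0.000935 − j0.000930) S
|Y| = 0.00132 S → |Z| = 1/|Y| = 759 Ω, ∠Z = −∠Y = 44.8°
I = V/|Z| = 43.5 mA
P = VI cos φ = 33 × 0.0435 × cos(44.8°) = 1.02 W

1.02 W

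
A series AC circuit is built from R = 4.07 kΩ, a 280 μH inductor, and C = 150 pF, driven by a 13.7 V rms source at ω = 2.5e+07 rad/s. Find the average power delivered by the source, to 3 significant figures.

12.3 mW

X_L = ωL = 7000 Ω
X_C = 1/(ωC) = 267 Ω
Net reactance X = X_L − X_C = 6730 Ω
Z = 4070 + j6730 Ω
|Z| = √(4070² + 6730²) = 7870 Ω
∠Z = arctan(6730/4070) = 58.8°
I = V/|Z| = 1.74 mA
P = VI cos φ = 13.7 × 0.00174 × cos(58.8°) = 12.3 mW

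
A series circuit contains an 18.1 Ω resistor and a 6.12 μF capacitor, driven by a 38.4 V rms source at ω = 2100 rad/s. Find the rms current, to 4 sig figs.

480.7 mA

X_C = 1/(ωC) = 77.81 Ω
Z = 18.10 − j77.81 Ω
|Z| = √(18.10² + 77.81²) = 79.89 Ω
I = V/|Z| = 38.4/79.89 = 480.7 mA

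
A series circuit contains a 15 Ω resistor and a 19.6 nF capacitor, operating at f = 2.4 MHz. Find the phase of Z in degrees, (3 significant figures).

ω = 2πf = 1.508e+07 rad/s
X_C = 1/(ωC) = 3.38 Ω
Z = 15.0 − j3.38 Ω
|Z| = √(15.0² + 3.38²) = 15.4 Ω
∠Z = arctan(-3.38/15.0) = -12.7°

-12.7°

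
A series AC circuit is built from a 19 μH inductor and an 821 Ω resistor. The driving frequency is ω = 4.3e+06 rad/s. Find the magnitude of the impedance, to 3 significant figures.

825 Ω

X_L = ωL = 81.7 Ω
Z = 821 + j81.7 Ω
|Z| = √(821² + 81.7²) = 825 Ω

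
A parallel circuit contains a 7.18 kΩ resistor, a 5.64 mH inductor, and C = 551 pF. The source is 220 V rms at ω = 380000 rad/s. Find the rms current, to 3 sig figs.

64.3 mA

X_L = ωL = 2140 Ω
X_C = 1/(ωC) = 4780 Ω
Parallel: admittances add. Y = 1/R + 1/(jωL) + jωC
Y = (0.000139 − j0.000257) S
|Y| = 0.000292 S → |Z| = 1/|Y| = 3420 Ω, ∠Z = −∠Y = 61.6°
I = V/|Z| = 220/3420 = 64.3 mA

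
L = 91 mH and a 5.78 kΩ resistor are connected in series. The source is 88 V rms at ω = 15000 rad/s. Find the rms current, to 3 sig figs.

X_L = ωL = 1360 Ω
Z = 5780 + j1360 Ω
|Z| = √(5780² + 1360²) = 5940 Ω
I = V/|Z| = 88/5940 = 14.8 mA

14.8 mA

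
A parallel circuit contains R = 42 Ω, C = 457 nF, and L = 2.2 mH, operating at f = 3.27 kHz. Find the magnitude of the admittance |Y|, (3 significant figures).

27.0 mS

ω = 2πf = 20550 rad/s
X_L = ωL = 45.2 Ω
X_C = 1/(ωC) = 107 Ω
Parallel: admittances add. Y = 1/R + 1/(jωL) + jωC
Y = (0.0238 − j0.0127) S
|Y| = 0.0270 S → |Z| = 1/|Y| = 37.0 Ω, ∠Z = −∠Y = 28.1°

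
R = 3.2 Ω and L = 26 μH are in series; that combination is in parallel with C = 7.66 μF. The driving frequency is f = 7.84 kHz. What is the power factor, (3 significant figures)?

ω = 2πf = 49260 rad/s
X_L = ωL = 1.28 Ω
X_C = 1/(ωC) = 2.65 Ω
Branch 1 (R+jX_L): Z₁ = 3.20 + j1.28 Ω, |Z₁| = 3.45 Ω
Branch 2 (−jX_C): Z₂ = −j2.65 Ω
Parallel: Z = Z₁Z₂/(Z₁+Z₂), |Z| = 2.62 Ω, ∠Z = -45.0°
cos φ = cos(-45.0°) = 0.707

0.707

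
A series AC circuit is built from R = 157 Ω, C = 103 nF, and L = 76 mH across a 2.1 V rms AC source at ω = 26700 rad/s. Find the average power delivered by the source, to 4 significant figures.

247.4 μW

X_L = ωL = 2029 Ω
X_C = 1/(ωC) = 363.6 Ω
Net reactance X = X_L − X_C = 1666 Ω
Z = 157.0 + j1666 Ω
|Z| = √(157.0² + 1666²) = 1673 Ω
∠Z = arctan(1666/157.0) = 84.62°
I = V/|Z| = 1.255 mA
P = VI cos φ = 2.1 × 0.001255 × cos(84.62°) = 247.4 μW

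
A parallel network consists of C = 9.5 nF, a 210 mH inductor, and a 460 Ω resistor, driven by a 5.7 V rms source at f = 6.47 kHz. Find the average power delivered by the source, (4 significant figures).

ω = 2πf = 40650 rad/s
X_L = ωL = 8537 Ω
X_C = 1/(ωC) = 2589 Ω
Parallel: admittances add. Y = 1/R + 1/(jωL) + jωC
Y = (0.002174 + j0.0002691) S
|Y| = 0.002191 S → |Z| = 1/|Y| = 456.5 Ω, ∠Z = −∠Y = -7.055°
I = V/|Z| = 12.49 mA
P = VI cos φ = 5.7 × 0.01249 × cos(-7.055°) = 70.63 mW

70.63 mW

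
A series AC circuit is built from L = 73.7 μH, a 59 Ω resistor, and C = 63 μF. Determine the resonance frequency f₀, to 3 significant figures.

2.34 kHz

ω₀ = 1/√(LC) = 1/√(7.37e-05 × 6.3e-05) = 14680 rad/s
f₀ = ω₀/(2π) = 2.34 kHz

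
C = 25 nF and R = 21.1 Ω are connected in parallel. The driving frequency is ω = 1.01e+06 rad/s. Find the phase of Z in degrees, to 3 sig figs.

-28.0°

X_C = 1/(ωC) = 39.6 Ω
Parallel: admittances add. Y = 1/R + jωC
Y = (0.0474 + j0.0252) S
|Y| = 0.0537 S → |Z| = 1/|Y| = 18.6 Ω, ∠Z = −∠Y = -28.0°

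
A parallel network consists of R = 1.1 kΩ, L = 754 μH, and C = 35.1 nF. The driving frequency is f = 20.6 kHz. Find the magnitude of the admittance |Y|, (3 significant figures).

5.78 mS

ω = 2πf = 129400 rad/s
X_L = ωL = 97.6 Ω
X_C = 1/(ωC) = 220 Ω
Parallel: admittances add. Y = 1/R + 1/(jωL) + jωC
Y = (0.000909 − j0.00570) S
|Y| = 0.00578 S → |Z| = 1/|Y| = 173 Ω, ∠Z = −∠Y = 80.9°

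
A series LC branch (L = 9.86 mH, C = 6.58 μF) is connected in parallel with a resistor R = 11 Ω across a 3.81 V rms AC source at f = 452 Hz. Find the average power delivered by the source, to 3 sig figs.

1.32 W

ω = 2πf = 2840 rad/s
X_L = ωL = 28.0 Ω
X_C = 1/(ωC) = 53.5 Ω
Branch 1: Z₁ = R = 11.0 Ω
Branch 2 (series LC): Z₂ = j(X_L − X_C) = −j25.5 Ω
Parallel: Z = Z₁Z₂/(Z₁+Z₂), |Z| = 10.1 Ω, ∠Z = -23.3°
I = V/|Z| = 377 mA
P = VI cos φ = 3.81 × 0.377 × cos(-23.3°) = 1.32 W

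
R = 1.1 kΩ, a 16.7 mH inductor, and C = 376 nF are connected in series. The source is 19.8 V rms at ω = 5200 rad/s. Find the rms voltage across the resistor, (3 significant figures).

X_L = ωL = 86.8 Ω
X_C = 1/(ωC) = 511 Ω
Net reactance X = X_L − X_C = -425 Ω
Z = 1100 − j425 Ω
|Z| = √(1100² + 425²) = 1180 Ω
I = V/|Z| = 16.8 mA
V_R = I·|Z_R| = 0.0168 × 1100 = 18.5 V

18.5 V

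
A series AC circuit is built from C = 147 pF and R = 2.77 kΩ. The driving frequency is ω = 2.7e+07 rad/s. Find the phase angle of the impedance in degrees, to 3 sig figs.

X_C = 1/(ωC) = 252 Ω
Z = 2770 − j252 Ω
|Z| = √(2770² + 252²) = 2780 Ω
∠Z = arctan(-252/2770) = -5.20°

-5.20°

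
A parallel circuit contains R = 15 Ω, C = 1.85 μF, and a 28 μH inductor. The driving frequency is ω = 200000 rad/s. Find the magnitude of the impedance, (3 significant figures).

X_L = ωL = 5.60 Ω
X_C = 1/(ωC) = 2.70 Ω
Parallel: admittances add. Y = 1/R + 1/(jωL) + jωC
Y = (0.0667 + j0.191) S
|Y| = 0.203 S → |Z| = 1/|Y| = 4.93 Ω, ∠Z = −∠Y = -70.8°

4.93 Ω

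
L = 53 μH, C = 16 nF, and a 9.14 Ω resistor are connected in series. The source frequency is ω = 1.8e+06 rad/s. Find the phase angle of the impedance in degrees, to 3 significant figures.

81.4°

X_L = ωL = 95.4 Ω
X_C = 1/(ωC) = 34.7 Ω
Net reactance X = X_L − X_C = 60.7 Ω
Z = 9.14 + j60.7 Ω
|Z| = √(9.14² + 60.7²) = 61.4 Ω
∠Z = arctan(60.7/9.14) = 81.4°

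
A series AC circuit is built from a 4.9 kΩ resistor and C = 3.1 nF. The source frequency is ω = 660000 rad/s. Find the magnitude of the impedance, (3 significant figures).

4920 Ω

X_C = 1/(ωC) = 489 Ω
Z = 4900 − j489 Ω
|Z| = √(4900² + 489²) = 4920 Ω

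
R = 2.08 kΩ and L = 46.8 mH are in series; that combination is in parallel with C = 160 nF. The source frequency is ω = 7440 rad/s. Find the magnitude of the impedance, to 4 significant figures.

X_L = ωL = 348.2 Ω
X_C = 1/(ωC) = 840.1 Ω
Branch 1 (R+jX_L): Z₁ = 2080 + j348.2 Ω, |Z₁| = 2109 Ω
Branch 2 (−jX_C): Z₂ = −j840.1 Ω
Parallel: Z = Z₁Z₂/(Z₁+Z₂), |Z| = 828.9 Ω, ∠Z = -67.19°

828.9 Ω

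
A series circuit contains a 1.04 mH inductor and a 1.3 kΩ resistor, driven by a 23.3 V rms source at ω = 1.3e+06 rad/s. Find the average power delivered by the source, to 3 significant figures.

X_L = ωL = 1350 Ω
Z = 1300 + j1350 Ω
|Z| = √(1300² + 1350²) = 1880 Ω
∠Z = arctan(1350/1300) = 46.1°
I = V/|Z| = 12.4 mA
P = VI cos φ = 23.3 × 0.0124 × cos(46.1°) = 201 mW

201 mW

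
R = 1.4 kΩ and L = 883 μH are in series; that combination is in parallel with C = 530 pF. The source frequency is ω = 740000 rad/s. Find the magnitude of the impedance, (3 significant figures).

1670 Ω

X_L = ωL = 653 Ω
X_C = 1/(ωC) = 2550 Ω
Branch 1 (R+jX_L): Z₁ = 1400 + j653 Ω, |Z₁| = 1540 Ω
Branch 2 (−jX_C): Z₂ = −j2550 Ω
Parallel: Z = Z₁Z₂/(Z₁+Z₂), |Z| = 1670 Ω, ∠Z = -11.4°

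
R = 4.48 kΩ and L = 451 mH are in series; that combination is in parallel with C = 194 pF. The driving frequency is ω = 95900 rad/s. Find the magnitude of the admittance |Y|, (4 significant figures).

4.884 μS

X_L = ωL = 43250 Ω
X_C = 1/(ωC) = 53750 Ω
Branch 1 (R+jX_L): Z₁ = 4480 + j43250 Ω, |Z₁| = 43480 Ω
Branch 2 (−jX_C): Z₂ = −j53750 Ω
Parallel: Z = Z₁Z₂/(Z₁+Z₂), |Z| = 204700 Ω, ∠Z = 60.98°
|Y| = 1/|Z| = 4.884 μS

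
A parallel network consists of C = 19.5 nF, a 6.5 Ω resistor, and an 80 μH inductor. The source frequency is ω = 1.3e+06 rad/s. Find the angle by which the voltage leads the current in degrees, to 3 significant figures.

-5.84°

X_L = ωL = 104 Ω
X_C = 1/(ωC) = 39.4 Ω
Parallel: admittances add. Y = 1/R + 1/(jωL) + jωC
Y = (0.154 + j0.0157) S
|Y| = 0.155 S → |Z| = 1/|Y| = 6.47 Ω, ∠Z = −∠Y = -5.84°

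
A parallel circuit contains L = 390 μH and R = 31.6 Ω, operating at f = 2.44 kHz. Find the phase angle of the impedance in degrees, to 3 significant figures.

ω = 2πf = 15330 rad/s
X_L = ωL = 5.98 Ω
Parallel: admittances add. Y = 1/R + 1/(jωL)
Y = (0.0316 − j0.167) S
|Y| = 0.170 S → |Z| = 1/|Y| = 5.87 Ω, ∠Z = −∠Y = 79.3°

79.3°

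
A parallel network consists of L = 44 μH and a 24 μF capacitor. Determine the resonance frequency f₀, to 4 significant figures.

ω₀ = 1/√(LC) = 1/√(4.4e-05 × 2.4e-05) = 30770 rad/s
f₀ = ω₀/(2π) = 4.898 kHz

4.898 kHz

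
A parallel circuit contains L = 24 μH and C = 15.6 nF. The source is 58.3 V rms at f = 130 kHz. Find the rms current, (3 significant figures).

2.23 A

ω = 2πf = 816800 rad/s
X_L = ωL = 19.6 Ω
X_C = 1/(ωC) = 78.5 Ω
Parallel: admittances add. Y = 1/(jωL) + jωC
Y = (0 − j0.0383) S
|Y| = 0.0383 S → |Z| = 1/|Y| = 26.1 Ω, ∠Z = −∠Y = 90.0°
I = V/|Z| = 58.3/26.1 = 2.23 A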